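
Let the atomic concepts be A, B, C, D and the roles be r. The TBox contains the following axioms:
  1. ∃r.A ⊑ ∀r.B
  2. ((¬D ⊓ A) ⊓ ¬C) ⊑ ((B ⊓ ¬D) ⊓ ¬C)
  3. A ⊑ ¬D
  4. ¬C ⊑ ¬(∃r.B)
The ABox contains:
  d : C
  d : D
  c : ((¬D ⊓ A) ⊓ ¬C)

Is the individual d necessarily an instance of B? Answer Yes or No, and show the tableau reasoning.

1. d : B?  L(d) = {C, D} ∪ {¬B}
   open: L(d) ⊇ {C, D, ¬A, ¬B, ∀r.¬A} — d ∉ B possible
2. Hence d : B: not entailed.

No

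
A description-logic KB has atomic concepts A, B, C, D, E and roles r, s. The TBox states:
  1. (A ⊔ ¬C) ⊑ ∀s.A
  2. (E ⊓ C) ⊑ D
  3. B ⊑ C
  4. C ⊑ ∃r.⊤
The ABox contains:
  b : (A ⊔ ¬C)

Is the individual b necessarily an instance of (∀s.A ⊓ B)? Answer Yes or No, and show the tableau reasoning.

1. b : (∀s.A ⊓ B)?  L(b) = {(A ⊔ ¬C)} ∪ {(∃s.¬A ⊔ ¬B)}
   apply at b: (A ⊔ ¬C)⊑∀s.A
   open: L(b) ⊇ {A, ¬B, ¬C, ∀s.A} — b ∉ (∀s.A ⊓ B) possible
2. Hence b : (∀s.A ⊓ B): not entailed.

No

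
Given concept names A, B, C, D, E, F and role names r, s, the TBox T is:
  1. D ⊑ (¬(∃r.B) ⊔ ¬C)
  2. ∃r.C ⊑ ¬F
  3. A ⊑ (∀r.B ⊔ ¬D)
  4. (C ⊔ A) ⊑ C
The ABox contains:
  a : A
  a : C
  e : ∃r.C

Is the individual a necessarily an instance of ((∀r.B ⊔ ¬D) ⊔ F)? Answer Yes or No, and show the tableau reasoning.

1. a : ((∀r.B ⊔ ¬D) ⊔ F)?  L(a) = {A, C} ∪ {((∃r.¬B ⊓ D) ⊓ ¬F)}
   clash {D, ¬D} at a — a ∈ ((∀r.B ⊔ ¬D) ⊔ F)
2. Hence a : ((∀r.B ⊔ ¬D) ⊔ F): entailed.

Yes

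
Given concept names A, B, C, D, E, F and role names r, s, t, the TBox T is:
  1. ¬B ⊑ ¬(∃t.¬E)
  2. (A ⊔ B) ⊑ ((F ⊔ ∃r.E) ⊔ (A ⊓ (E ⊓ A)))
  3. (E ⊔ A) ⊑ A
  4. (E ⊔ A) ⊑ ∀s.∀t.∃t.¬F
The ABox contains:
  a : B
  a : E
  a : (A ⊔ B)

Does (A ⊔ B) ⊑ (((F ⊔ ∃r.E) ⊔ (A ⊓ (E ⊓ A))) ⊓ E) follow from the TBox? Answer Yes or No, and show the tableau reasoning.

No

1. (A ⊔ B) ⊑ (((F ⊔ ∃r.E) ⊔ (A ⊓ (E ⊓ A))) ⊓ E)  ⇔  ((A ⊔ B) ⊓ (((¬F ⊓ ∀r.¬E) ⊓ (¬A ⊔ (¬E ⊔ ¬A))) ⊔ ¬E)) unsat w.r.t. T
   apply at x₀: (A ⊔ B)⊑((F ⊔ ∃r.E) ⊔ (A ⊓ (E ⊓ A)))
   open: L(x₀) ⊇ {A, B, F, ¬E, ∀s.∀t.∃t.¬F}
2. Hence (A ⊔ B) ⊑ (((F ⊔ ∃r.E) ⊔ (A ⊓ (E ⊓ A))) ⊓ E): not entailed.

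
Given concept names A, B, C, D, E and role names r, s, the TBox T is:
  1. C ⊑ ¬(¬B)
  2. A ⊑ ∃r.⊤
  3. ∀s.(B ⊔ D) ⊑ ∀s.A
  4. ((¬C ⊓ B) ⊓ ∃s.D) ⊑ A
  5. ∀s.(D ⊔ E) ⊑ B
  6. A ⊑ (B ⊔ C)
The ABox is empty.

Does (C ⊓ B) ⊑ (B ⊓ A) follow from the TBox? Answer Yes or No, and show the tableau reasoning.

No

1. (C ⊓ B) ⊑ (B ⊓ A)  ⇔  ((C ⊓ B) ⊓ (¬B ⊔ ¬A)) unsat w.r.t. T
   open: L(x₀) ⊇ {B, C, ¬A, ∃s.(¬B ⊓ ¬D)} (+ ∃-successors)
2. Hence (C ⊓ B) ⊑ (B ⊓ A): not entailed.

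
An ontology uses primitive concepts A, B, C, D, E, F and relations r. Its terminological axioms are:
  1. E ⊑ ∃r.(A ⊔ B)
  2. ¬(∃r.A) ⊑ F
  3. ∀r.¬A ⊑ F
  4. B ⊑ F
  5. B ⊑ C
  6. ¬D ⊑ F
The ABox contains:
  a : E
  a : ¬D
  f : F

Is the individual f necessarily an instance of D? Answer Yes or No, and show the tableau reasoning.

1. f : D?  L(f) = {F} ∪ {¬D}
   open: L(f) ⊇ {F, ¬B, ¬D, ¬E} — f ∉ D possible
2. Hence f : D: not entailed.

No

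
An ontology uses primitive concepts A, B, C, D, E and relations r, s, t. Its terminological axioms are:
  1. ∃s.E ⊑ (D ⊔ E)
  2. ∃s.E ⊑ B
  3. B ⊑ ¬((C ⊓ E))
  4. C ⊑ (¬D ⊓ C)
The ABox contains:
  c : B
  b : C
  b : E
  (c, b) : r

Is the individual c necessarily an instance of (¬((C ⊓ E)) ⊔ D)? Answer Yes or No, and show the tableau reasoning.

Yes

1. c : (¬((C ⊓ E)) ⊔ D)?  L(c) = {B} ∪ {((C ⊓ E) ⊓ ¬D)}
   clash {E, ¬E} at c — c ∈ (¬((C ⊓ E)) ⊔ D)
2. Hence c : (¬((C ⊓ E)) ⊔ D): entailed.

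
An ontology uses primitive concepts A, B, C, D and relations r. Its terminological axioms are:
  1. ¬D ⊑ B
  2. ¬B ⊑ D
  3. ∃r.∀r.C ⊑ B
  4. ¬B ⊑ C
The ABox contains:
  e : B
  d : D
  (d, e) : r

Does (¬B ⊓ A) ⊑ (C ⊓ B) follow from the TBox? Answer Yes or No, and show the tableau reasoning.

No

1. (¬B ⊓ A) ⊑ (C ⊓ B)  ⇔  ((¬B ⊓ A) ⊓ (¬C ⊔ ¬B)) unsat w.r.t. T
   apply at x₀: ¬B⊑D; ¬B⊑C
   open: L(x₀) ⊇ {A, C, D, ¬B, ∀r.∃r.¬C}
2. Hence (¬B ⊓ A) ⊑ (C ⊓ B): not entailed.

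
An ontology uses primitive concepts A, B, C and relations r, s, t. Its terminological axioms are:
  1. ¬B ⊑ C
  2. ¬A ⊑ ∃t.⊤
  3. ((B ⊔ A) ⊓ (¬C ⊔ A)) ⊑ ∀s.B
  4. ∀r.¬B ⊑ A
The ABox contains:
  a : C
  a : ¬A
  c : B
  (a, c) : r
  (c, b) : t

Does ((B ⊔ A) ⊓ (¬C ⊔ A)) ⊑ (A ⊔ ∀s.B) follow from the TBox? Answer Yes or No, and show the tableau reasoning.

Yes

1. ((B ⊔ A) ⊓ (¬C ⊔ A)) ⊑ (A ⊔ ∀s.B)  ⇔  (((B ⊔ A) ⊓ (¬C ⊔ A)) ⊓ (¬A ⊓ ∃s.¬B)) unsat w.r.t. T
   all branches close; clash {A, ¬A} at x₀
2. Hence ((B ⊔ A) ⊓ (¬C ⊔ A)) ⊑ (A ⊔ ∀s.B): entailed.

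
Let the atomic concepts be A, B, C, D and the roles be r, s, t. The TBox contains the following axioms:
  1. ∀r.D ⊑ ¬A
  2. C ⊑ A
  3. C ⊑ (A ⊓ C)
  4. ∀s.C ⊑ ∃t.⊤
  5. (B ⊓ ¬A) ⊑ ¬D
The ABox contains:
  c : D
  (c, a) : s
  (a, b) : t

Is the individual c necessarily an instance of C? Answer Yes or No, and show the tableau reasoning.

1. c : C?  L(c) = {D} ∪ {¬C}
   open: L(c) ⊇ {D, ¬B, ¬C, ∃r.¬D, ∃s.¬C} (+ ∃-successors) — c ∉ C possible
2. Hence c : C: not entailed.

No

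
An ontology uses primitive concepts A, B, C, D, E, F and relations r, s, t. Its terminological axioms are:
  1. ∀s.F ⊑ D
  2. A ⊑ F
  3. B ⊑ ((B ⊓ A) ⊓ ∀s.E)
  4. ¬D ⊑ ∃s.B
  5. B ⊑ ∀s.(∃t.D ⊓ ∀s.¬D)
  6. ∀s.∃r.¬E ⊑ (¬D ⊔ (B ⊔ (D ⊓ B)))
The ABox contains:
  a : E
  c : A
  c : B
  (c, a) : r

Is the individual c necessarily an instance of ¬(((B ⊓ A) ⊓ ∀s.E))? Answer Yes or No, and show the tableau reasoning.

1. c : ¬(((B ⊓ A) ⊓ ∀s.E))?  L(c) = {A, B} ∪ {((B ⊓ A) ⊓ ∀s.E)}
   apply at c: A⊑F; B⊑∀s.(∃t.D ⊓ ∀s.¬D)
   open: L(c) ⊇ {A, B, D, F, ∀s.(∃t.D ⊓ ∀s.¬D), …} (+ ∃-successors) — c ∉ ¬(((B ⊓ A) ⊓ ∀s.E)) possible
2. Hence c : ¬(((B ⊓ A) ⊓ ∀s.E)): not entailed.

No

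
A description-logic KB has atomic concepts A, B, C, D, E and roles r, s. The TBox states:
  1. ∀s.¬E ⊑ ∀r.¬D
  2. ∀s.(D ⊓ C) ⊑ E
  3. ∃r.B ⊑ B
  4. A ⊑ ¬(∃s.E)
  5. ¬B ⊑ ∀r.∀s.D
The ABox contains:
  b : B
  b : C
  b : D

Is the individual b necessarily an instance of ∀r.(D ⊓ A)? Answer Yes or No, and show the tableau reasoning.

No

1. b : ∀r.(D ⊓ A)?  L(b) = {B, C, D} ∪ {∃r.(¬D ⊔ ¬A)}
   open: L(b) ⊇ {B, C, D, ¬A, ∃r.(¬D ⊔ ¬A), …} (+ ∃-successors) — b ∉ ∀r.(D ⊓ A) possible
2. Hence b : ∀r.(D ⊓ A): not entailed.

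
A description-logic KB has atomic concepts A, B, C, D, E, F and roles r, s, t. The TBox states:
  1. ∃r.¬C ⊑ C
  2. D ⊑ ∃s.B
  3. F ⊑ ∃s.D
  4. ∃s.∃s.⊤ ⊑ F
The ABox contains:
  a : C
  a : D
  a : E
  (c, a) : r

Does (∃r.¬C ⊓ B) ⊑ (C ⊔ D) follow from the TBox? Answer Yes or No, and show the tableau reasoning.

1. (∃r.¬C ⊓ B) ⊑ (C ⊔ D)  ⇔  ((∃r.¬C ⊓ B) ⊓ (¬C ⊓ ¬D)) unsat w.r.t. T
   all branches close; clash {C, ¬C} at x₀
2. Hence (∃r.¬C ⊓ B) ⊑ (C ⊔ D): entailed.

Yes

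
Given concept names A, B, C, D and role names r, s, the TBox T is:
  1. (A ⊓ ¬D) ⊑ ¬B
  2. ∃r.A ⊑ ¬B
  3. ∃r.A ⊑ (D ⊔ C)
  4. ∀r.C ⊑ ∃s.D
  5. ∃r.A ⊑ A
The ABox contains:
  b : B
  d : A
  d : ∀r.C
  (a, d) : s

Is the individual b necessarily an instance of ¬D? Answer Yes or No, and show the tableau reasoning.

1. b : ¬D?  L(b) = {B} ∪ {D}
   open: L(b) ⊇ {B, D, ∀r.¬A, ∃r.¬C} (+ ∃-successors) — b ∉ ¬D possible
2. Hence b : ¬D: not entailed.

No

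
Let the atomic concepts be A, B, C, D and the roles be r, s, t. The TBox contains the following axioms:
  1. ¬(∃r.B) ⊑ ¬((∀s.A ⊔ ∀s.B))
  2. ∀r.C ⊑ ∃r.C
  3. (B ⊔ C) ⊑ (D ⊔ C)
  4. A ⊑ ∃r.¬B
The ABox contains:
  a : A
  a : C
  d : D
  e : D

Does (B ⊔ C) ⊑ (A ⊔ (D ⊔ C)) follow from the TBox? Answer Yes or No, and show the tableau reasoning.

1. (B ⊔ C) ⊑ (A ⊔ (D ⊔ C))  ⇔  ((B ⊔ C) ⊓ (¬A ⊓ (¬D ⊓ ¬C))) unsat w.r.t. T
   all branches close; clash {C, ¬C} at x₀
2. Hence (B ⊔ C) ⊑ (A ⊔ (D ⊔ C)): entailed.

Yes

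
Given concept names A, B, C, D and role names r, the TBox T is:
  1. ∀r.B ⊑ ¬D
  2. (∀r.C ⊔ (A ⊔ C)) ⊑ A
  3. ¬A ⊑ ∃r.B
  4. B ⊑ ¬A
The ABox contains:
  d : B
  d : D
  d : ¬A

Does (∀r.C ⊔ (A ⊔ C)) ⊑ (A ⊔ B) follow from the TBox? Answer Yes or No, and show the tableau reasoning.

Yes

1. (∀r.C ⊔ (A ⊔ C)) ⊑ (A ⊔ B)  ⇔  ((∀r.C ⊔ (A ⊔ C)) ⊓ (¬A ⊓ ¬B)) unsat w.r.t. T
   all branches close; clash {A, ¬A} at x₀
2. Hence (∀r.C ⊔ (A ⊔ C)) ⊑ (A ⊔ B): entailed.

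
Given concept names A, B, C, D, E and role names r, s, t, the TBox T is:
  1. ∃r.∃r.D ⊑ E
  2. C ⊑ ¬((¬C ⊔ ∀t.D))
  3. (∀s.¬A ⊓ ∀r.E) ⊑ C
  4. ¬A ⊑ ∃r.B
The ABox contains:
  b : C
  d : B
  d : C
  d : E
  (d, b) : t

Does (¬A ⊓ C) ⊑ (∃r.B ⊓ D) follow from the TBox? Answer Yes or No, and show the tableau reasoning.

No

1. (¬A ⊓ C) ⊑ (∃r.B ⊓ D)  ⇔  ((¬A ⊓ C) ⊓ (∀r.¬B ⊔ ¬D)) unsat w.r.t. T
   apply at x₀: C⊑¬((¬C ⊔ ∀t.D)); ¬A⊑∃r.B
   open: L(x₀) ⊇ {C, ¬A, ¬D, ∀r.∀r.¬D, ∃r.B, …} (+ ∃-successors)
2. Hence (¬A ⊓ C) ⊑ (∃r.B ⊓ D): not entailed.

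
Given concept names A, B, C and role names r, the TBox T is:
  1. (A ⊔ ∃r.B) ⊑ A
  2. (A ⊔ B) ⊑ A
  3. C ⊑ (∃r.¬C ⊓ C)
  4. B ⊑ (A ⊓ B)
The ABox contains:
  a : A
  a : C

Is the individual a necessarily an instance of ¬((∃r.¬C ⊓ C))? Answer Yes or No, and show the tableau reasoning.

No

1. a : ¬((∃r.¬C ⊓ C))?  L(a) = {A, C} ∪ {(∃r.¬C ⊓ C)}
   open: L(a) ⊇ {A, C, ¬B, ∃r.¬C} (+ ∃-successors) — a ∉ ¬((∃r.¬C ⊓ C)) possible
2. Hence a : ¬((∃r.¬C ⊓ C)): not entailed.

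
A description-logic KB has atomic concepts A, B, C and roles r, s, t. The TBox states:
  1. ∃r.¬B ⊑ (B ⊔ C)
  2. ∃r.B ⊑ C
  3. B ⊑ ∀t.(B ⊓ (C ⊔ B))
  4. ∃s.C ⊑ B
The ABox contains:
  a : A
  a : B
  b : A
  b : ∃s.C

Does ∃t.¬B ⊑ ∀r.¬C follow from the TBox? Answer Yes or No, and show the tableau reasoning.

No

1. ∃t.¬B ⊑ ∀r.¬C  ⇔  (∃t.¬B ⊓ ∃r.C) unsat w.r.t. T
   open: L(x₀) ⊇ {C, ¬B, ∀r.B, ∀s.¬C, ∃r.C, …} (+ ∃-successors)
2. Hence ∃t.¬B ⊑ ∀r.¬C: not entailed.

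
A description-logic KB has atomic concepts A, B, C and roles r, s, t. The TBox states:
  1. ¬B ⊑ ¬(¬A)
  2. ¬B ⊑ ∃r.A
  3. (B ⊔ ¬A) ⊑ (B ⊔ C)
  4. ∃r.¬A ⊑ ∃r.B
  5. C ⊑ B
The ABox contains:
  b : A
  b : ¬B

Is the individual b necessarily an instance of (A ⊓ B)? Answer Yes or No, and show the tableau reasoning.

1. b : (A ⊓ B)?  L(b) = {A, ¬B} ∪ {(¬A ⊔ ¬B)}
   apply at b: ¬B⊑∃r.A
   open: L(b) ⊇ {A, ¬B, ¬C, ∀r.A, ∃r.A} (+ ∃-successors) — b ∉ (A ⊓ B) possible
2. Hence b : (A ⊓ B): not entailed.

No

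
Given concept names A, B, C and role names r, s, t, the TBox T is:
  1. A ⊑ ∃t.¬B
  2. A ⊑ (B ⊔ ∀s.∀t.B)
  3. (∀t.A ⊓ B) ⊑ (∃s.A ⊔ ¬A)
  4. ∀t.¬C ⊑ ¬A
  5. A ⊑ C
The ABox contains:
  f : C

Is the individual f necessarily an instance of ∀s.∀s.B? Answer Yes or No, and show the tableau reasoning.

No

1. f : ∀s.∀s.B?  L(f) = {C} ∪ {∃s.∃s.¬B}
   open: L(f) ⊇ {C, ¬A, ∃s.∃s.¬B, ∃t.C, ∃t.¬A} (+ ∃-successors) — f ∉ ∀s.∀s.B possible
2. Hence f : ∀s.∀s.B: not entailed.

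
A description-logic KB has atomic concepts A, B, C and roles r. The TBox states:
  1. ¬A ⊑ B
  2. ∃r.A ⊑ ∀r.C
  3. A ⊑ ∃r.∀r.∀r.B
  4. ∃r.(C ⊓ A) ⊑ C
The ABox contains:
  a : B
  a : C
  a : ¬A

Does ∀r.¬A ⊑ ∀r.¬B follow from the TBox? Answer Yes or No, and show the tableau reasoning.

1. ∀r.¬A ⊑ ∀r.¬B  ⇔  (∀r.¬A ⊓ ∃r.B) unsat w.r.t. T
   open: L(x₀) ⊇ {A, ∀r.(¬C ⊔ ¬A), ∀r.¬A, ∃r.B, ∃r.∀r.∀r.B} (+ ∃-successors)
2. Hence ∀r.¬A ⊑ ∀r.¬B: not entailed.

No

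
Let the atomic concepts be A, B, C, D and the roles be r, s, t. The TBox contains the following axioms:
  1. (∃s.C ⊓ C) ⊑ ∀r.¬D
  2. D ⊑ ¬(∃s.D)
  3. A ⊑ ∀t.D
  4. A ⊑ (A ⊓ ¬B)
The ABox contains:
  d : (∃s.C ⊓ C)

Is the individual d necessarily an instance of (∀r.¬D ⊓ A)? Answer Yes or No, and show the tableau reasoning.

No

1. d : (∀r.¬D ⊓ A)?  L(d) = {(∃s.C ⊓ C)} ∪ {(∃r.D ⊔ ¬A)}
   apply at d: (∃s.C ⊓ C)⊑∀r.¬D
   open: L(d) ⊇ {C, ¬A, ¬D, ∀r.¬D, ∃s.C} (+ ∃-successors) — d ∉ (∀r.¬D ⊓ A) possible
2. Hence d : (∀r.¬D ⊓ A): not entailed.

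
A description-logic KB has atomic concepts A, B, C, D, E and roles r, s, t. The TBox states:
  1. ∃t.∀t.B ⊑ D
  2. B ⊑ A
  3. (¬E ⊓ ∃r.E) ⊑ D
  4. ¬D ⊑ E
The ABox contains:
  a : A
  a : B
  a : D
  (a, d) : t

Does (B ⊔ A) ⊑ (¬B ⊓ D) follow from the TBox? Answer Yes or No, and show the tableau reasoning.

1. (B ⊔ A) ⊑ (¬B ⊓ D)  ⇔  ((B ⊔ A) ⊓ (B ⊔ ¬D)) unsat w.r.t. T
   open: L(x₀) ⊇ {A, B, D}
2. Hence (B ⊔ A) ⊑ (¬B ⊓ D): not entailed.

No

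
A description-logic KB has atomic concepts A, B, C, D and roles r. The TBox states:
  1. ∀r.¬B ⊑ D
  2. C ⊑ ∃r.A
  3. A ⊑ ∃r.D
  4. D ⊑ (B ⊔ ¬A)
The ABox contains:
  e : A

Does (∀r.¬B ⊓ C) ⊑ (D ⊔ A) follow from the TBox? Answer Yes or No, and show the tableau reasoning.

1. (∀r.¬B ⊓ C) ⊑ (D ⊔ A)  ⇔  ((∀r.¬B ⊓ C) ⊓ (¬D ⊓ ¬A)) unsat w.r.t. T
   all branches close; clash {D, ¬D} at x₀
2. Hence (∀r.¬B ⊓ C) ⊑ (D ⊔ A): entailed.

Yes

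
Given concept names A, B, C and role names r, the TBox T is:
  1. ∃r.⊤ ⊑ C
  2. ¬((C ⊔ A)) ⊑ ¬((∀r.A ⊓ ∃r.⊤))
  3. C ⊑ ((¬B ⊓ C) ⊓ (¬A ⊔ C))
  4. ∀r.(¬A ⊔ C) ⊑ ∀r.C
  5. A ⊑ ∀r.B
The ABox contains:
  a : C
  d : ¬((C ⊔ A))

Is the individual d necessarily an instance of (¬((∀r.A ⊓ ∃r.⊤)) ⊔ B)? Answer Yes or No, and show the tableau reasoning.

Yes

1. d : (¬((∀r.A ⊓ ∃r.⊤)) ⊔ B)?  L(d) = {¬((C ⊔ A))} ∪ {((∀r.A ⊓ ∃r.⊤) ⊓ ¬B)}
   clash {C, ¬C} at d — d ∈ (¬((∀r.A ⊓ ∃r.⊤)) ⊔ B)
2. Hence d : (¬((∀r.A ⊓ ∃r.⊤)) ⊔ B): entailed.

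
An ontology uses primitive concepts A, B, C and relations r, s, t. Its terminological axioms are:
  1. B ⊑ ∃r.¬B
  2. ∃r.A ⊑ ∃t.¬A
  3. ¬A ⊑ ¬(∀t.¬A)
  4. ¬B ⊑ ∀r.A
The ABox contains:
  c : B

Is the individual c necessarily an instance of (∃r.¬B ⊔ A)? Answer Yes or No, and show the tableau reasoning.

1. c : (∃r.¬B ⊔ A)?  L(c) = {B} ∪ {(∀r.B ⊓ ¬A)}
   clash {B, ¬B} at an ∃-successor — c ∈ (∃r.¬B ⊔ A)
2. Hence c : (∃r.¬B ⊔ A): entailed.

Yes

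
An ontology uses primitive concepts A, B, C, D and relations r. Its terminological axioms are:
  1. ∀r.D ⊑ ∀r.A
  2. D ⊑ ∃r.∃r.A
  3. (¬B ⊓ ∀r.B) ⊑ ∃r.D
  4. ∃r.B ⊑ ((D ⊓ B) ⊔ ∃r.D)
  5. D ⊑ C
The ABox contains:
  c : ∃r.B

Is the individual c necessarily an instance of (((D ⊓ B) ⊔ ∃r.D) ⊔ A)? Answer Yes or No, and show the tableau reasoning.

1. c : (((D ⊓ B) ⊔ ∃r.D) ⊔ A)?  L(c) = {∃r.B} ∪ {(((¬D ⊔ ¬B) ⊓ ∀r.¬D) ⊓ ¬A)}
   clash {D, ¬D} at an ∃-successor — c ∈ (((D ⊓ B) ⊔ ∃r.D) ⊔ A)
2. Hence c : (((D ⊓ B) ⊔ ∃r.D) ⊔ A): entailed.

Yes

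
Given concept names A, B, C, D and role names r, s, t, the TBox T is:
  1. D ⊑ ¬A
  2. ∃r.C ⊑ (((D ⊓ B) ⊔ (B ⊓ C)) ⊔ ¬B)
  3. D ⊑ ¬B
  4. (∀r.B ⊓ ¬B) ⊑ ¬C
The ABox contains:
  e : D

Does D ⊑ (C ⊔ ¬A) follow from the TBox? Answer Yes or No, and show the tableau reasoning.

1. D ⊑ (C ⊔ ¬A)  ⇔  (D ⊓ (¬C ⊓ A)) unsat w.r.t. T
   all branches close; clash {A, ¬A} at x₀
2. Hence D ⊑ (C ⊔ ¬A): entailed.

Yes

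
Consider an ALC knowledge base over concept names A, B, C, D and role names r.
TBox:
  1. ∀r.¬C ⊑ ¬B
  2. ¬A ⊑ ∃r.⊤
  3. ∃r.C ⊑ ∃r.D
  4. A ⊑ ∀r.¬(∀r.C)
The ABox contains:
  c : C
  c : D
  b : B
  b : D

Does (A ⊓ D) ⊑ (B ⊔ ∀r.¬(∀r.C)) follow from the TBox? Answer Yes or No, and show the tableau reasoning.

Yes

1. (A ⊓ D) ⊑ (B ⊔ ∀r.¬(∀r.C))  ⇔  ((A ⊓ D) ⊓ (¬B ⊓ ∃r.∀r.C)) unsat w.r.t. T
   all branches close; clash {C, ¬C} at an ∃-successor
2. Hence (A ⊓ D) ⊑ (B ⊔ ∀r.¬(∀r.C)): entailed.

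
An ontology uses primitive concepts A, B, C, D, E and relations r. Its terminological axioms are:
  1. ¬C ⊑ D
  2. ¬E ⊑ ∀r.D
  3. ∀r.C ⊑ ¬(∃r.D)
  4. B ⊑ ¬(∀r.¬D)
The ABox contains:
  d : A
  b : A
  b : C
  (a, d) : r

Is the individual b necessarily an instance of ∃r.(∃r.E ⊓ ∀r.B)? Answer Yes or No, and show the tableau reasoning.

No

1. b : ∃r.(∃r.E ⊓ ∀r.B)?  L(b) = {A, C} ∪ {∀r.(∀r.¬E ⊔ ∃r.¬B)}
   open: L(b) ⊇ {A, C, E, ¬B, ∀r.(∀r.¬E ⊔ ∃r.¬B), …} (+ ∃-successors) — b ∉ ∃r.(∃r.E ⊓ ∀r.B) possible
2. Hence b : ∃r.(∃r.E ⊓ ∀r.B): not entailed.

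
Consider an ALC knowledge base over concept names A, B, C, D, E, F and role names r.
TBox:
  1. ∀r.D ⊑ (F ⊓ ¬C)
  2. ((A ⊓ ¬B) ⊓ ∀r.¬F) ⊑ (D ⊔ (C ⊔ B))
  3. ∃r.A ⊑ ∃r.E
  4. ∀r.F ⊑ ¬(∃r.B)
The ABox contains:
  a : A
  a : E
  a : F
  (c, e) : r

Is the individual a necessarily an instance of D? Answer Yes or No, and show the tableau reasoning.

No

1. a : D?  L(a) = {A, E, F} ∪ {¬D}
   open: L(a) ⊇ {A, B, E, F, ¬D, …} (+ ∃-successors) — a ∉ D possible
2. Hence a : D: not entailed.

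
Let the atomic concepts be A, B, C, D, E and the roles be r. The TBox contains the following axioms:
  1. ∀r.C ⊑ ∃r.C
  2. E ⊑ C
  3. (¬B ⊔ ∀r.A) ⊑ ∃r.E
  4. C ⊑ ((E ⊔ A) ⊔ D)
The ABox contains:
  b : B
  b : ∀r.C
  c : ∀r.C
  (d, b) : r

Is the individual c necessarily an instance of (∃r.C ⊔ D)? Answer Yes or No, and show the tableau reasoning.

1. c : (∃r.C ⊔ D)?  L(c) = {∀r.C} ∪ {(∀r.¬C ⊓ ¬D)}
   clash {D, ¬D} at c — c ∈ (∃r.C ⊔ D)
2. Hence c : (∃r.C ⊔ D): entailed.

Yes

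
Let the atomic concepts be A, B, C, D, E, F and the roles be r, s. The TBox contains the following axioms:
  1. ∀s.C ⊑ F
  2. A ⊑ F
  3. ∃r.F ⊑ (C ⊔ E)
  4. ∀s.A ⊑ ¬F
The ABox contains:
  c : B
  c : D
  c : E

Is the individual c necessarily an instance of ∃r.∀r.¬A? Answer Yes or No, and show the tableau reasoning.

No

1. c : ∃r.∀r.¬A?  L(c) = {B, D, E} ∪ {∀r.∃r.A}
   open: L(c) ⊇ {B, D, E, ¬A, ∀r.¬F, …} (+ ∃-successors) — c ∉ ∃r.∀r.¬A possible
2. Hence c : ∃r.∀r.¬A: not entailed.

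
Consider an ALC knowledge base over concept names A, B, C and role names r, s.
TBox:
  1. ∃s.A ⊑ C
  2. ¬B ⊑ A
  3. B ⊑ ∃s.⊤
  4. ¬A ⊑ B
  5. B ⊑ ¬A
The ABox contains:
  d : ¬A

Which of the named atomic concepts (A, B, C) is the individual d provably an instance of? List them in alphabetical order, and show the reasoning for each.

{B}

1. d : A?  L(d) = {¬A} ∪ {¬A}
   apply at d: ¬A⊑B
   open: L(d) ⊇ {B, ¬A, ∀s.¬A, ∃s.⊤} (+ ∃-successors) — d ∉ A possible
2. d : B?  L(d) = {¬A} ∪ {¬B}
   clash {B, ¬B} at d — d ∈ B
3. d : C?  L(d) = {¬A} ∪ {¬C}
   apply at d: ¬A⊑B
   open: L(d) ⊇ {B, ¬A, ¬C, ∀s.¬A, ∃s.⊤} (+ ∃-successors) — d ∉ C possible
4. Entailed for d: {B}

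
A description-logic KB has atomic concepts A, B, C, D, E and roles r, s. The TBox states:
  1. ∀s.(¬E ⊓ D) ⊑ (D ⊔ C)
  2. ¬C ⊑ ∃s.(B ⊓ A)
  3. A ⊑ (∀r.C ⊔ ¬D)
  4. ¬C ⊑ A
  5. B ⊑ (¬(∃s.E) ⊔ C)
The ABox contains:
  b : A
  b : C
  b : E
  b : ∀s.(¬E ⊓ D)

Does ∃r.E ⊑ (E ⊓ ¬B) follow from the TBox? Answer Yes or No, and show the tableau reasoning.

No

1. ∃r.E ⊑ (E ⊓ ¬B)  ⇔  (∃r.E ⊓ (¬E ⊔ B)) unsat w.r.t. T
   open: L(x₀) ⊇ {C, ¬A, ¬B, ¬E, ∃r.E, …} (+ ∃-successors)
2. Hence ∃r.E ⊑ (E ⊓ ¬B): not entailed.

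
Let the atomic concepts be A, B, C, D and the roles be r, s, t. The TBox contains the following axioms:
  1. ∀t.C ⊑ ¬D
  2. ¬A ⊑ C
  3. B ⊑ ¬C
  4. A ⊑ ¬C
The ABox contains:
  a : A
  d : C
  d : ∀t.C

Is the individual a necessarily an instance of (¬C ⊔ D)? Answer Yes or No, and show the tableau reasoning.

Yes

1. a : (¬C ⊔ D)?  L(a) = {A} ∪ {(C ⊓ ¬D)}
   clash {C, ¬C} at a — a ∈ (¬C ⊔ D)
2. Hence a : (¬C ⊔ D): entailed.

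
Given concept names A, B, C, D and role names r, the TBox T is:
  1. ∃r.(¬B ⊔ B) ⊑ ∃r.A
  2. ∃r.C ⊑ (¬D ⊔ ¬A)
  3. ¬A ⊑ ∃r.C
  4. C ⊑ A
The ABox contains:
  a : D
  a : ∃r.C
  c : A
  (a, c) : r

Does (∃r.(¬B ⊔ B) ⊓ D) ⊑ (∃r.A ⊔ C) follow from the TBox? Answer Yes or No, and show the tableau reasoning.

1. (∃r.(¬B ⊔ B) ⊓ D) ⊑ (∃r.A ⊔ C)  ⇔  ((∃r.(¬B ⊔ B) ⊓ D) ⊓ (∀r.¬A ⊓ ¬C)) unsat w.r.t. T
   all branches close; clash {A, ¬A} at an ∃-successor
2. Hence (∃r.(¬B ⊔ B) ⊓ D) ⊑ (∃r.A ⊔ C): entailed.

Yes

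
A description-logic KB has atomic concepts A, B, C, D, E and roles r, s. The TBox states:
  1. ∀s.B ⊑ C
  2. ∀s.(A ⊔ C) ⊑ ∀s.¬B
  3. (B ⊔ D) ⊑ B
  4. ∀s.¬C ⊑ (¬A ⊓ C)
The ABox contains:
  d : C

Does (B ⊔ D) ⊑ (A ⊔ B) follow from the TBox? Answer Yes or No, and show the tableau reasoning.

1. (B ⊔ D) ⊑ (A ⊔ B)  ⇔  ((B ⊔ D) ⊓ (¬A ⊓ ¬B)) unsat w.r.t. T
   all branches close; clash {B, ¬B} at x₀
2. Hence (B ⊔ D) ⊑ (A ⊔ B): entailed.

Yes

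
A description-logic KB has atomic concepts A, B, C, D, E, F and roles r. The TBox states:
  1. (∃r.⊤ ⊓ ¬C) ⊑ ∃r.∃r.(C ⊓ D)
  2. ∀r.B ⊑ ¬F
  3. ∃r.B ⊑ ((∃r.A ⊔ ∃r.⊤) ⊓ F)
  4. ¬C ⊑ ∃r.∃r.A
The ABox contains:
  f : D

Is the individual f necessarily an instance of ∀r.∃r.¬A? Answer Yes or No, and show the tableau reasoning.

No

1. f : ∀r.∃r.¬A?  L(f) = {D} ∪ {∃r.∀r.A}
   open: L(f) ⊇ {C, D, ∀r.¬B, ∃r.¬B, ∃r.∀r.A} (+ ∃-successors) — f ∉ ∀r.∃r.¬A possible
2. Hence f : ∀r.∃r.¬A: not entailed.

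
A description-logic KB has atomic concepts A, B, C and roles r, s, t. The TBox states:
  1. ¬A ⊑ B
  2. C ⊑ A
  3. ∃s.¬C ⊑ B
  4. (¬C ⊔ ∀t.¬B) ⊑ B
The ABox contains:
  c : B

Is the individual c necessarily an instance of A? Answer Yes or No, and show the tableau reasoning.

No

1. c : A?  L(c) = {B} ∪ {¬A}
   open: L(c) ⊇ {B, ¬A, ¬C} — c ∉ A possible
2. Hence c : A: not entailed.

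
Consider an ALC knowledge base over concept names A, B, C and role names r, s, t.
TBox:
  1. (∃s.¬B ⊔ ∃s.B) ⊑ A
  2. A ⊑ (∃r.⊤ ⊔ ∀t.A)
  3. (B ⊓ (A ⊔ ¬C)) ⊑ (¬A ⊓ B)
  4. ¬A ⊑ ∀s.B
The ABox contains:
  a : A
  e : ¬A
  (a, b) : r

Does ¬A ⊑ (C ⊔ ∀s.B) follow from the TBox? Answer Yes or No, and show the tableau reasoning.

Yes

1. ¬A ⊑ (C ⊔ ∀s.B)  ⇔  (¬A ⊓ (¬C ⊓ ∃s.¬B)) unsat w.r.t. T
   all branches close; clash {A, ¬A} at x₀
2. Hence ¬A ⊑ (C ⊔ ∀s.B): entailed.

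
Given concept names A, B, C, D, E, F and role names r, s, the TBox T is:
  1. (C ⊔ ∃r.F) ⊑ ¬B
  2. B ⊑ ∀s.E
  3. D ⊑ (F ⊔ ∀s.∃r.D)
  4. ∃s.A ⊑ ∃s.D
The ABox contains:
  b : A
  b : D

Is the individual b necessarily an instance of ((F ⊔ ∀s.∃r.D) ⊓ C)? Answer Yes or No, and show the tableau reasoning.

1. b : ((F ⊔ ∀s.∃r.D) ⊓ C)?  L(b) = {A, D} ∪ {((¬F ⊓ ∃s.∀r.¬D) ⊔ ¬C)}
   apply at b: D⊑(F ⊔ ∀s.∃r.D)
   open: L(b) ⊇ {A, D, F, ¬B, ¬C, …} — b ∉ ((F ⊔ ∀s.∃r.D) ⊓ C) possible
2. Hence b : ((F ⊔ ∀s.∃r.D) ⊓ C): not entailed.

No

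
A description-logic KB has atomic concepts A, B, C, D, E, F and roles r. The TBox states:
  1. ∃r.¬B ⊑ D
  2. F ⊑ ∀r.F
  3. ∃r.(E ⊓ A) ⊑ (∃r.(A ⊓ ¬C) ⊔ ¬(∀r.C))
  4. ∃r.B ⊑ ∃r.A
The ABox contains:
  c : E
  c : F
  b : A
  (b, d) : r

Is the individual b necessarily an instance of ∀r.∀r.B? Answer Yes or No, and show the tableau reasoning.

No

1. b : ∀r.∀r.B?  L(b) = {A} ∪ {∃r.∃r.¬B}
   open: L(b) ⊇ {A, ¬F, ∀r.(¬E ⊔ ¬A), ∀r.B, ∃r.A, …} (+ ∃-successors) — b ∉ ∀r.∀r.B possible
2. Hence b : ∀r.∀r.B: not entailed.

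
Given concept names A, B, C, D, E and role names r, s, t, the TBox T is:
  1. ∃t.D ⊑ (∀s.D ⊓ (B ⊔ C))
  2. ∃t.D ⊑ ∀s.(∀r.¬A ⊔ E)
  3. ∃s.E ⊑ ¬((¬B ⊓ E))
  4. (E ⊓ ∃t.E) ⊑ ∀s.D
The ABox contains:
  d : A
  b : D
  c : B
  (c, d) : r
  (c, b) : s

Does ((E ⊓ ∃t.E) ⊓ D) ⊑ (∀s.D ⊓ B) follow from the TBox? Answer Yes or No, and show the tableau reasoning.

No

1. ((E ⊓ ∃t.E) ⊓ D) ⊑ (∀s.D ⊓ B)  ⇔  (((E ⊓ ∃t.E) ⊓ D) ⊓ (∃s.¬D ⊔ ¬B)) unsat w.r.t. T
   apply at x₀: (E ⊓ ∃t.E)⊑∀s.D
   open: L(x₀) ⊇ {D, E, ¬B, ∀s.D, ∀s.¬E, …} (+ ∃-successors)
2. Hence ((E ⊓ ∃t.E) ⊓ D) ⊑ (∀s.D ⊓ B): not entailed.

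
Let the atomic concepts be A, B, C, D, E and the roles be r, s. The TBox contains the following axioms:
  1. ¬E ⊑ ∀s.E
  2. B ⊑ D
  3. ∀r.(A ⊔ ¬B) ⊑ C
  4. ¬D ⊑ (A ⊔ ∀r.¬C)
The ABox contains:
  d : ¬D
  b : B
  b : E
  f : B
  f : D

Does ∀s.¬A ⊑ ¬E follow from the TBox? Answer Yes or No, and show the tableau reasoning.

1. ∀s.¬A ⊑ ¬E  ⇔  (∀s.¬A ⊓ E) unsat w.r.t. T
   open: L(x₀) ⊇ {D, E, ¬B, ∀s.¬A, ∃r.(¬A ⊓ B)} (+ ∃-successors)
2. Hence ∀s.¬A ⊑ ¬E: not entailed.

No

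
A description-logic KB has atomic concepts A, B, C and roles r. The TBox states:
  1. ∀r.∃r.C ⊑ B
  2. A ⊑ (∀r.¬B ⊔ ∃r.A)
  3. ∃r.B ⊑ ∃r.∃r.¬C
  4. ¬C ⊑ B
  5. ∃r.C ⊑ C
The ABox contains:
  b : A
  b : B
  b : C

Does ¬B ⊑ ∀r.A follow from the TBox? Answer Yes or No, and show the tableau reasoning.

No

1. ¬B ⊑ ∀r.A  ⇔  (¬B ⊓ ∃r.¬A) unsat w.r.t. T
   open: L(x₀) ⊇ {C, ¬A, ¬B, ∀r.¬B, ∃r.¬A, …} (+ ∃-successors)
2. Hence ¬B ⊑ ∀r.A: not entailed.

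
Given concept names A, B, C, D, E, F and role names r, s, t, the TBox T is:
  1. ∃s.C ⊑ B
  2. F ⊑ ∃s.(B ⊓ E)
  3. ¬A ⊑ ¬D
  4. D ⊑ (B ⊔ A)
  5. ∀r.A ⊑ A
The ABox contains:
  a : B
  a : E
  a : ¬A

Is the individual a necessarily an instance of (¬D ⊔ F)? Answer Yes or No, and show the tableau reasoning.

Yes

1. a : (¬D ⊔ F)?  L(a) = {B, E, ¬A} ∪ {(D ⊓ ¬F)}
   clash {D, ¬D} at a — a ∈ (¬D ⊔ F)
2. Hence a : (¬D ⊔ F): entailed.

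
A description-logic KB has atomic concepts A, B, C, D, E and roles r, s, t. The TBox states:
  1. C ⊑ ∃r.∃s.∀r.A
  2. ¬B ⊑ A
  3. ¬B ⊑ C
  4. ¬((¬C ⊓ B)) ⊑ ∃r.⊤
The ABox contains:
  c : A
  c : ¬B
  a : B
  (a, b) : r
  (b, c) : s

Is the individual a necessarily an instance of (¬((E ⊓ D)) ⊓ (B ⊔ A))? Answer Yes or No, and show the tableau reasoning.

No

1. a : (¬((E ⊓ D)) ⊓ (B ⊔ A))?  L(a) = {B} ∪ {((E ⊓ D) ⊔ (¬B ⊓ ¬A))}
   open: L(a) ⊇ {B, D, E, ¬C} — a ∉ (¬((E ⊓ D)) ⊓ (B ⊔ A)) possible
2. Hence a : (¬((E ⊓ D)) ⊓ (B ⊔ A)): not entailed.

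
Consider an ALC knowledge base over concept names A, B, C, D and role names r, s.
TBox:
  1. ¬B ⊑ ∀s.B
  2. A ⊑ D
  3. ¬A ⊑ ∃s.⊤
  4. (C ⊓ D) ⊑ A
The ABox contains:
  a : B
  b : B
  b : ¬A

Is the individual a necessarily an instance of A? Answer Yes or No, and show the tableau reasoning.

No

1. a : A?  L(a) = {B} ∪ {¬A}
   apply at a: ¬A⊑∃s.⊤
   open: L(a) ⊇ {B, ¬A, ¬C, ∃s.⊤} (+ ∃-successors) — a ∉ A possible
2. Hence a : A: not entailed.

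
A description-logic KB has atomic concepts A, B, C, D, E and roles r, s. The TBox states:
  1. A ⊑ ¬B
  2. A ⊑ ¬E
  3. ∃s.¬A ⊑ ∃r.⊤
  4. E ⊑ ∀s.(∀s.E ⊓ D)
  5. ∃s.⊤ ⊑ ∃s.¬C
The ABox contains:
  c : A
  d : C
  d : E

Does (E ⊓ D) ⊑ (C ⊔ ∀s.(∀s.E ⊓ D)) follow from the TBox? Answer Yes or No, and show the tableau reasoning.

1. (E ⊓ D) ⊑ (C ⊔ ∀s.(∀s.E ⊓ D))  ⇔  ((E ⊓ D) ⊓ (¬C ⊓ ∃s.(∃s.¬E ⊔ ¬D))) unsat w.r.t. T
   all branches close; clash {E, ¬E} at x₀
2. Hence (E ⊓ D) ⊑ (C ⊔ ∀s.(∀s.E ⊓ D)): entailed.

Yes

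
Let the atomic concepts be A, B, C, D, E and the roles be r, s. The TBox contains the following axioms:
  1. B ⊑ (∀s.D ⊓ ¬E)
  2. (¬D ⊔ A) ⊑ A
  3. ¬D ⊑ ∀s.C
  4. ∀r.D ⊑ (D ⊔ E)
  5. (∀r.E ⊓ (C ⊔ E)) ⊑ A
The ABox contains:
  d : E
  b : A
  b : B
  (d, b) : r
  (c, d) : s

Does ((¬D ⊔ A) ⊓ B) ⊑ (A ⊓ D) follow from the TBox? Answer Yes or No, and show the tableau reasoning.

No

1. ((¬D ⊔ A) ⊓ B) ⊑ (A ⊓ D)  ⇔  (((¬D ⊔ A) ⊓ B) ⊓ (¬A ⊔ ¬D)) unsat w.r.t. T
   apply at x₀: B⊑(∀s.D ⊓ ¬E); (¬D ⊔ A)⊑A
   open: L(x₀) ⊇ {A, B, ¬D, ¬E, ∀s.C, …} (+ ∃-successors)
2. Hence ((¬D ⊔ A) ⊓ B) ⊑ (A ⊓ D): not entailed.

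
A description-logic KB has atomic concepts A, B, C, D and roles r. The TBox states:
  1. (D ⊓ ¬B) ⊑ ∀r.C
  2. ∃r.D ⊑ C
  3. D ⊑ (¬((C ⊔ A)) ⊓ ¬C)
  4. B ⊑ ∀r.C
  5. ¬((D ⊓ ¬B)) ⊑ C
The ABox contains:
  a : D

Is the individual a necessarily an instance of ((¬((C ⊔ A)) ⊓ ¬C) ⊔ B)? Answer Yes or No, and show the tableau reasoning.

Yes

1. a : ((¬((C ⊔ A)) ⊓ ¬C) ⊔ B)?  L(a) = {D} ∪ {(((C ⊔ A) ⊔ C) ⊓ ¬B)}
   clash {C, ¬C} at a — a ∈ ((¬((C ⊔ A)) ⊓ ¬C) ⊔ B)
2. Hence a : ((¬((C ⊔ A)) ⊓ ¬C) ⊔ B): entailed.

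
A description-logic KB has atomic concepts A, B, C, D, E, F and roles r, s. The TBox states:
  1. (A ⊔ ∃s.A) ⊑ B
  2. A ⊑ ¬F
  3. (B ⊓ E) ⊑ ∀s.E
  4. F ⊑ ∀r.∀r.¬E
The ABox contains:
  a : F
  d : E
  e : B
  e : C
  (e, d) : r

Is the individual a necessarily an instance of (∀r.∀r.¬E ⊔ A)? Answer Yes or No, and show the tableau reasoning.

1. a : (∀r.∀r.¬E ⊔ A)?  L(a) = {F} ∪ {(∃r.∃r.E ⊓ ¬A)}
   clash {E, ¬E} at an ∃-successor — a ∈ (∀r.∀r.¬E ⊔ A)
2. Hence a : (∀r.∀r.¬E ⊔ A): entailed.

Yes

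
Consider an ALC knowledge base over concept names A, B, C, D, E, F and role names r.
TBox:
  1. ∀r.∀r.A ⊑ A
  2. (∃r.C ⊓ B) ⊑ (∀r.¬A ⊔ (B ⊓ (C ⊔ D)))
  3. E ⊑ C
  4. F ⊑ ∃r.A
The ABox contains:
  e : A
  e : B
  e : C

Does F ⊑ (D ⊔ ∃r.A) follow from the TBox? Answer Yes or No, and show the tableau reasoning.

Yes

1. F ⊑ (D ⊔ ∃r.A)  ⇔  (F ⊓ (¬D ⊓ ∀r.¬A)) unsat w.r.t. T
   all branches close; clash {A, ¬A} at an ∃-successor
2. Hence F ⊑ (D ⊔ ∃r.A): entailed.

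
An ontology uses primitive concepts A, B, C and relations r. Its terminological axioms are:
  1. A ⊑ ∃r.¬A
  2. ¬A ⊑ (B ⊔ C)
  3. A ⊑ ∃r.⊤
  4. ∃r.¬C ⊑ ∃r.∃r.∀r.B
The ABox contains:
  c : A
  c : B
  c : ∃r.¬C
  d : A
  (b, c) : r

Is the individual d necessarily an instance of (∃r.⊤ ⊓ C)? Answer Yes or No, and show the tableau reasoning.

1. d : (∃r.⊤ ⊓ C)?  L(d) = {A} ∪ {(∀r.⊥ ⊔ ¬C)}
   apply at d: A⊑∃r.¬A; A⊑∃r.⊤
   open: L(d) ⊇ {A, ¬C, ∀r.C, ∃r.¬A, ∃r.⊤} (+ ∃-successors) — d ∉ (∃r.⊤ ⊓ C) possible
2. Hence d : (∃r.⊤ ⊓ C): not entailed.

No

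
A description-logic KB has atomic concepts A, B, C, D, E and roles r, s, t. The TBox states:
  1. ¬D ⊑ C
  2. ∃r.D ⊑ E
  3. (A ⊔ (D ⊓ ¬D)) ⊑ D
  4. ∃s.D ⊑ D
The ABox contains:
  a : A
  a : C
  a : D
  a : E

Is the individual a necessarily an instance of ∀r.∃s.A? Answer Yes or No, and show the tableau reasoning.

1. a : ∀r.∃s.A?  L(a) = {A, C, D, E} ∪ {∃r.∀s.¬A}
   open: L(a) ⊇ {A, C, D, E, ∃r.∀s.¬A} (+ ∃-successors) — a ∉ ∀r.∃s.A possible
2. Hence a : ∀r.∃s.A: not entailed.

No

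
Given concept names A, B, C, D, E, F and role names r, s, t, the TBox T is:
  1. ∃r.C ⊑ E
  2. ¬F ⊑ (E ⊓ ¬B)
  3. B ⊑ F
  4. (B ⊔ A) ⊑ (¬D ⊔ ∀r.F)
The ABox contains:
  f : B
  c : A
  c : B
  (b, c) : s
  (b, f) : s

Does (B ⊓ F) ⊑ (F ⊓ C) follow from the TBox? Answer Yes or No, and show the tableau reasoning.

No

1. (B ⊓ F) ⊑ (F ⊓ C)  ⇔  ((B ⊓ F) ⊓ (¬F ⊔ ¬C)) unsat w.r.t. T
   open: L(x₀) ⊇ {B, F, ¬C, ¬D, ∀r.¬C}
2. Hence (B ⊓ F) ⊑ (F ⊓ C): not entailed.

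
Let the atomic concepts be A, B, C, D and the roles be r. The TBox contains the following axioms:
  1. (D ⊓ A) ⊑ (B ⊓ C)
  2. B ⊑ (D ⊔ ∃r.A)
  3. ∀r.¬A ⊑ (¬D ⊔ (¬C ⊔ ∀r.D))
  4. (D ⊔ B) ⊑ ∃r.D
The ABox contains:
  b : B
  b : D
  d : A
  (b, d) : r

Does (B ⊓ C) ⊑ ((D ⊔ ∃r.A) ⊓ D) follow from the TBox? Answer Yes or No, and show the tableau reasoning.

1. (B ⊓ C) ⊑ ((D ⊔ ∃r.A) ⊓ D)  ⇔  ((B ⊓ C) ⊓ ((¬D ⊓ ∀r.¬A) ⊔ ¬D)) unsat w.r.t. T
   apply at x₀: B⊑(D ⊔ ∃r.A)
   open: L(x₀) ⊇ {B, C, ¬D, ∃r.A, ∃r.D} (+ ∃-successors)
2. Hence (B ⊓ C) ⊑ ((D ⊔ ∃r.A) ⊓ D): not entailed.

No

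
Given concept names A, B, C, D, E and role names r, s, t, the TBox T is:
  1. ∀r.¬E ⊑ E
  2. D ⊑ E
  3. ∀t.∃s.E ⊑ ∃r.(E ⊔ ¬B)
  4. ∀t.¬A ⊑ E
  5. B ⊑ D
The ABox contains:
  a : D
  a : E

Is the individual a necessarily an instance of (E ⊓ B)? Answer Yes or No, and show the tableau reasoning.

No

1. a : (E ⊓ B)?  L(a) = {D, E} ∪ {(¬E ⊔ ¬B)}
   open: L(a) ⊇ {D, E, ¬B, ∃t.∀s.¬E} (+ ∃-successors) — a ∉ (E ⊓ B) possible
2. Hence a : (E ⊓ B): not entailed.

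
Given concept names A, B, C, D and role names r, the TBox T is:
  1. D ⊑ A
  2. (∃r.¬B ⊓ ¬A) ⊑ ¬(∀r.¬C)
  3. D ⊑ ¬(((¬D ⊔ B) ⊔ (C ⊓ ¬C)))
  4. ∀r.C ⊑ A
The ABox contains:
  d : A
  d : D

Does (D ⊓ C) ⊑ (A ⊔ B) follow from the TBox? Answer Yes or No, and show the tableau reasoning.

Yes

1. (D ⊓ C) ⊑ (A ⊔ B)  ⇔  ((D ⊓ C) ⊓ (¬A ⊓ ¬B)) unsat w.r.t. T
   all branches close; clash {A, ¬A} at x₀
2. Hence (D ⊓ C) ⊑ (A ⊔ B): entailed.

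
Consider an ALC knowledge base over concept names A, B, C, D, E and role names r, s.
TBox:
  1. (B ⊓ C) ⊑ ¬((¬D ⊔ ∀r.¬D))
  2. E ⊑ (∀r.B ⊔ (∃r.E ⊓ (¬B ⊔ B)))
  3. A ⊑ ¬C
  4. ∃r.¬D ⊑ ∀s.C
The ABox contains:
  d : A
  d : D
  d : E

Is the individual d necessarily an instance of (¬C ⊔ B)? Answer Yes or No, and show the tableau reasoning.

1. d : (¬C ⊔ B)?  L(d) = {A, D, E} ∪ {(C ⊓ ¬B)}
   clash {C, ¬C} at d — d ∈ (¬C ⊔ B)
2. Hence d : (¬C ⊔ B): entailed.

Yes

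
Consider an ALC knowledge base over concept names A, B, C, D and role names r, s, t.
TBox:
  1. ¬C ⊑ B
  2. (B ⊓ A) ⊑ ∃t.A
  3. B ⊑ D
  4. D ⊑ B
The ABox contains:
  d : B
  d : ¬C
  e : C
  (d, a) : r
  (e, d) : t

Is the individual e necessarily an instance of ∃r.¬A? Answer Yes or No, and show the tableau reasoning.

No

1. e : ∃r.¬A?  L(e) = {C} ∪ {∀r.A}
   open: L(e) ⊇ {C, ¬B, ¬D, ∀r.A} — e ∉ ∃r.¬A possible
2. Hence e : ∃r.¬A: not entailed.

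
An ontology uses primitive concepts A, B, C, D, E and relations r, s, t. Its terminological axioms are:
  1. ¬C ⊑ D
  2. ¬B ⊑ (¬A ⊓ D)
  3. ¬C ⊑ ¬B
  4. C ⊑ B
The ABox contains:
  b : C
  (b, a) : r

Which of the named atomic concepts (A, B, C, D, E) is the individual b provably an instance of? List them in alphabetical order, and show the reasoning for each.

1. b : A?  L(b) = {C} ∪ {¬A}
   apply at b: C⊑B
   open: L(b) ⊇ {B, C, ¬A} — b ∉ A possible
2. b : B?  L(b) = {C} ∪ {¬B}
   clash {B, ¬B} at b — b ∈ B
3. b : C?  L(b) = {C} ∪ {¬C}
   clash {C, ¬C} at b — b ∈ C
4. b : D?  L(b) = {C} ∪ {¬D}
   apply at b: C⊑B
   open: L(b) ⊇ {B, C, ¬D} — b ∉ D possible
5. b : E?  L(b) = {C} ∪ {¬E}
   apply at b: C⊑B
   open: L(b) ⊇ {B, C, ¬E} — b ∉ E possible
6. Entailed for b: {B, C}

{B, C}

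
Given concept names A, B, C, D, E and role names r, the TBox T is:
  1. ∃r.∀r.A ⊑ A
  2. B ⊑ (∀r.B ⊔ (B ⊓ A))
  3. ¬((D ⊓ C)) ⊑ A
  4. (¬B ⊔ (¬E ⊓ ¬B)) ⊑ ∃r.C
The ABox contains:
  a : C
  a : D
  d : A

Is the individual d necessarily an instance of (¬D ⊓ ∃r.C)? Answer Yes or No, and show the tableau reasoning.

No

1. d : (¬D ⊓ ∃r.C)?  L(d) = {A} ∪ {(D ⊔ ∀r.¬C)}
   open: L(d) ⊇ {A, B, D, ∀r.B} — d ∉ (¬D ⊓ ∃r.C) possible
2. Hence d : (¬D ⊓ ∃r.C): not entailed.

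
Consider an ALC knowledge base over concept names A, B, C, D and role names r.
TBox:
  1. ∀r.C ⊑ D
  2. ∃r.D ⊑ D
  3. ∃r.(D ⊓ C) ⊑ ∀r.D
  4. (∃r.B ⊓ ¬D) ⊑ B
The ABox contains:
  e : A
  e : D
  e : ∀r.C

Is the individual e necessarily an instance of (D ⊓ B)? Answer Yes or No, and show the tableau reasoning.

1. e : (D ⊓ B)?  L(e) = {A, D, ∀r.C} ∪ {(¬D ⊔ ¬B)}
   open: L(e) ⊇ {A, D, ¬B, ∀r.(¬D ⊔ ¬C), ∀r.C} — e ∉ (D ⊓ B) possible
2. Hence e : (D ⊓ B): not entailed.

No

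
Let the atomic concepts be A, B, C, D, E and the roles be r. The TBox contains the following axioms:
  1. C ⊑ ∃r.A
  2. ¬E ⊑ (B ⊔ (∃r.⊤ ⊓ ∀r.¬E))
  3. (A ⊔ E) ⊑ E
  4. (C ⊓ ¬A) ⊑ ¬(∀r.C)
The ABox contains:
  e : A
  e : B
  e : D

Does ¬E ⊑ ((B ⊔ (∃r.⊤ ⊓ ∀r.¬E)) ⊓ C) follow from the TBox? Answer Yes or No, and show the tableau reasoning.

1. ¬E ⊑ ((B ⊔ (∃r.⊤ ⊓ ∀r.¬E)) ⊓ C)  ⇔  (¬E ⊓ ((¬B ⊓ (∀r.⊥ ⊔ ∃r.E)) ⊔ ¬C)) unsat w.r.t. T
   apply at x₀: ¬E⊑(B ⊔ (∃r.⊤ ⊓ ∀r.¬E))
   open: L(x₀) ⊇ {B, ¬A, ¬C, ¬E}
2. Hence ¬E ⊑ ((B ⊔ (∃r.⊤ ⊓ ∀r.¬E)) ⊓ C): not entailed.

No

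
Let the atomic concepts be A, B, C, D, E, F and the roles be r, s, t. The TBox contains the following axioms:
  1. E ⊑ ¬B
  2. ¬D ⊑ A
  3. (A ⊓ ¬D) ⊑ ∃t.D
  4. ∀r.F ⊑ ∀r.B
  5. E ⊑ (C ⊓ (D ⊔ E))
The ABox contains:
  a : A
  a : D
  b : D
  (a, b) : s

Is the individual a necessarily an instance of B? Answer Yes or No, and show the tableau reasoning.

No

1. a : B?  L(a) = {A, D} ∪ {¬B}
   open: L(a) ⊇ {A, D, ¬B, ¬E, ∃r.¬F} (+ ∃-successors) — a ∉ B possible
2. Hence a : B: not entailed.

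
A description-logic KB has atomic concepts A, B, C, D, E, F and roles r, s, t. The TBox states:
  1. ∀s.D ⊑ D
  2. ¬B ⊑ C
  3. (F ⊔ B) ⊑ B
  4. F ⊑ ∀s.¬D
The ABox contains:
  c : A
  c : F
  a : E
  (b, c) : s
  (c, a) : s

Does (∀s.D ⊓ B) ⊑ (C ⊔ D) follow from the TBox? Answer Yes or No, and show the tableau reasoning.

1. (∀s.D ⊓ B) ⊑ (C ⊔ D)  ⇔  ((∀s.D ⊓ B) ⊓ (¬C ⊓ ¬D)) unsat w.r.t. T
   all branches close; clash {D, ¬D} at x₀
2. Hence (∀s.D ⊓ B) ⊑ (C ⊔ D): entailed.

Yes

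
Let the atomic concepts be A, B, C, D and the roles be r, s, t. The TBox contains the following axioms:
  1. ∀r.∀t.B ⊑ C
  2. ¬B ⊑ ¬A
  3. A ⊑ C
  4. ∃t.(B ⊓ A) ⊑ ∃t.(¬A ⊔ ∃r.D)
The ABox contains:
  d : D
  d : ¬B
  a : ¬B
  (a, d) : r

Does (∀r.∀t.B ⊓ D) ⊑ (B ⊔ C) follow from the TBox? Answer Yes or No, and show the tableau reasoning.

Yes

1. (∀r.∀t.B ⊓ D) ⊑ (B ⊔ C)  ⇔  ((∀r.∀t.B ⊓ D) ⊓ (¬B ⊓ ¬C)) unsat w.r.t. T
   all branches close; clash {C, ¬C} at x₀
2. Hence (∀r.∀t.B ⊓ D) ⊑ (B ⊔ C): entailed.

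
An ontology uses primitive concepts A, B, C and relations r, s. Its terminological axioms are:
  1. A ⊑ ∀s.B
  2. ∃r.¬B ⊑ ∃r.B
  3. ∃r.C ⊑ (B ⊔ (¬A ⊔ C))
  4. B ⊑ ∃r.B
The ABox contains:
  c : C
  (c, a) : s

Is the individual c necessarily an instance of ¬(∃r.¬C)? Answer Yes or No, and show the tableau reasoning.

1. c : ¬(∃r.¬C)?  L(c) = {C} ∪ {∃r.¬C}
   open: L(c) ⊇ {C, ¬A, ¬B, ∀r.B, ∀r.¬C, …} (+ ∃-successors) — c ∉ ¬(∃r.¬C) possible
2. Hence c : ¬(∃r.¬C): not entailed.

No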